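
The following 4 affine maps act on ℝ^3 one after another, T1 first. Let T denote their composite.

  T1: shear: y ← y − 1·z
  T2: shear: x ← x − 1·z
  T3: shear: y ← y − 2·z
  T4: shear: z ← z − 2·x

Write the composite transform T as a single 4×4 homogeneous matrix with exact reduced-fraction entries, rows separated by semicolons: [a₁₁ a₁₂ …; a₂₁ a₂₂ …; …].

T = [1 0 -1 0; 0 1 -3 0; -2 0 3 0; 0 0 0 1]

T1 = [1 0 0 0; 0 1 -1 0; 0 0 1 0; 0 0 0 1]
T2·T1 = [1 0 -1 0; 0 1 -1 0; 0 0 1 0; 0 0 0 1]
T3·…·T1 = [1 0 -1 0; 0 1 -3 0; 0 0 1 0; 0 0 0 1]
T4·…·T1 = [1 0 -1 0; 0 1 -3 0; -2 0 3 0; 0 0 0 1]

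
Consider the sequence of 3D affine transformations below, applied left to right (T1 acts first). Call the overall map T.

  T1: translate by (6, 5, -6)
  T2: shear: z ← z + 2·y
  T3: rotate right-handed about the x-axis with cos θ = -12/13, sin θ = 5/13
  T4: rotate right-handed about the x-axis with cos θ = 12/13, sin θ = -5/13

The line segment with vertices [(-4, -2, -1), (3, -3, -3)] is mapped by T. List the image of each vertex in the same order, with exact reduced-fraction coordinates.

image vertices: (2, -237/169, 479/169), (9, 362/169, 835/169)

T1 translate by (6, 5, -6): (-4, -2, -1) → (2, 3, -7); (3, -3, -3) → (9, 2, -9)
T2 shear: z ← z + 2·y: (2, 3, -7) → (2, 3, -1); (9, 2, -9) → (9, 2, -5)
T3 rotate right-handed about the x-axis with cos θ = -12/13, sin θ = 5/13: (2, 3, -1) → (2, -31/13, 27/13); (9, 2, -5) → (9, 1/13, 70/13)
T4 rotate right-handed about the x-axis with cos θ = 12/13, sin θ = -5/13: (2, -31/13, 27/13) → (2, -237/169, 479/169); (9, 1/13, 70/13) → (9, 362/169, 835/169)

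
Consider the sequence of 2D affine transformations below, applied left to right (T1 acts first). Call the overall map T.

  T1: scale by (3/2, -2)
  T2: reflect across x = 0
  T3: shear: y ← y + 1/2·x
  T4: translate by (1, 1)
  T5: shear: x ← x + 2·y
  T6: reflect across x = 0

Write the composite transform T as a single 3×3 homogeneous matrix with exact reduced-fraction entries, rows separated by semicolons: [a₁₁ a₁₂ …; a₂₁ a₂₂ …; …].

T1 = [3/2 0 0; 0 -2 0; 0 0 1]
T2·T1 = [-3/2 0 0; 0 -2 0; 0 0 1]
T3·…·T1 = [-3/2 0 0; -3/4 -2 0; 0 0 1]
T4·…·T1 = [-3/2 0 1; -3/4 -2 1; 0 0 1]
T5·…·T1 = [-3 -4 3; -3/4 -2 1; 0 0 1]
T6·…·T1 = [3 4 -3; -3/4 -2 1; 0 0 1]

T = [3 4 -3; -3/4 -2 1; 0 0 1]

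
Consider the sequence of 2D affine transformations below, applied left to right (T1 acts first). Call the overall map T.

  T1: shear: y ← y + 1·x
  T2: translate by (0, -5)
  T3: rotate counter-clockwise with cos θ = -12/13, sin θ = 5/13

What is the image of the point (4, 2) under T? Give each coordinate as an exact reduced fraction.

T(p) = (-53/13, 8/13)

T1 shear: y ← y + 1·x: (4, 2) → (4, 6)
T2 translate by (0, -5): (4, 6) → (4, 1)
T3 rotate counter-clockwise with cos θ = -12/13, sin θ = 5/13: (4, 1) → (-53/13, 8/13)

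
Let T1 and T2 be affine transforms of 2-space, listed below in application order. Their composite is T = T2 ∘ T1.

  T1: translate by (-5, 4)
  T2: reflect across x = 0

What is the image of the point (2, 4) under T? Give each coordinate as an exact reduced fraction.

T(p) = (3, 8)

T1 translate by (-5, 4): (2, 4) → (-3, 8)
T2 reflect across x = 0: (-3, 8) → (3, 8)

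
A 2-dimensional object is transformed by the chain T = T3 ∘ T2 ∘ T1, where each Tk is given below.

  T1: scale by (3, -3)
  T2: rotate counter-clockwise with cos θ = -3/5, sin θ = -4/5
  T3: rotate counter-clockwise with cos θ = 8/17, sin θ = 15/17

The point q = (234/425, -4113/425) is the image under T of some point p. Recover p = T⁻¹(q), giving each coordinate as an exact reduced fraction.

p = (3, 6/5)

T1 = [3 0 0; 0 -3 0; 0 0 1]
T2·T1 = [-9/5 -12/5 0; -12/5 9/5 0; 0 0 1]
T3·…·T1 = [108/85 -231/85 0; -231/85 -108/85 0; 0 0 1]
det M = -9; M⁻¹ = [12/85 -77/255 0; -77/255 -12/85 0; 0 0 1]
M⁻¹ · (234/425, -4113/425)ᵀ = (3, 6/5)ᵀ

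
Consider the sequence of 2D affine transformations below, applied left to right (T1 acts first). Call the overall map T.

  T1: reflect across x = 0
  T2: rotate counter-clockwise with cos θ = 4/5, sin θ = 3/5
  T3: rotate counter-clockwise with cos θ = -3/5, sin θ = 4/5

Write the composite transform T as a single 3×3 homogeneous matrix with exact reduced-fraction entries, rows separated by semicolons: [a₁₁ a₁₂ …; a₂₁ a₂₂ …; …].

T = [24/25 -7/25 0; -7/25 -24/25 0; 0 0 1]

T1 = [-1 0 0; 0 1 0; 0 0 1]
T2·T1 = [-4/5 -3/5 0; -3/5 4/5 0; 0 0 1]
T3·…·T1 = [24/25 -7/25 0; -7/25 -24/25 0; 0 0 1]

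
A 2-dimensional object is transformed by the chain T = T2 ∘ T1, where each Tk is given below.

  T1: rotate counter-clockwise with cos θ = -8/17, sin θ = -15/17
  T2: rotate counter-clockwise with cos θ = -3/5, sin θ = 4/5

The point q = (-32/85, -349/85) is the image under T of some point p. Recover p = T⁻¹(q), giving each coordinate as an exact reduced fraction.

T1 = [-8/17 15/17 0; -15/17 -8/17 0; 0 0 1]
T2·T1 = [84/85 -13/85 0; 13/85 84/85 0; 0 0 1]
det M = 1; M⁻¹ = [84/85 13/85 0; -13/85 84/85 0; 0 0 1]
M⁻¹ · (-32/85, -349/85)ᵀ = (-1, -4)ᵀ

p = (-1, -4)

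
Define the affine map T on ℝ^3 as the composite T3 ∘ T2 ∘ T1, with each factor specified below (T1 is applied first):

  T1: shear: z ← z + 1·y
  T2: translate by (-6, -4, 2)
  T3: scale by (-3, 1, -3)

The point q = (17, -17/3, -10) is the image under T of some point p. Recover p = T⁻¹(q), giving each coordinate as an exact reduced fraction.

p = (1/3, -5/3, 3)

T1 = [1 0 0 0; 0 1 0 0; 0 1 1 0; 0 0 0 1]
T2·T1 = [1 0 0 -6; 0 1 0 -4; 0 1 1 2; 0 0 0 1]
T3·…·T1 = [-3 0 0 18; 0 1 0 -4; 0 -3 -3 -6; 0 0 0 1]
det M = 9; M⁻¹ = [-1/3 0 0 6; 0 1 0 4; 0 -1 -1/3 -6; 0 0 0 1]
M⁻¹ · (17, -17/3, -10)ᵀ = (1/3, -5/3, 3)ᵀ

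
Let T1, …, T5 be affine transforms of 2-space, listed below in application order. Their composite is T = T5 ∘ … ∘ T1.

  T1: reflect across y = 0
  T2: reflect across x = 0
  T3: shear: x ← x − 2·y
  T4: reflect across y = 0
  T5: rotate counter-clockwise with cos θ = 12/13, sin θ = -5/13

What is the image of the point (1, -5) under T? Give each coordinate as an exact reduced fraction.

T(p) = (-157/13, -5/13)

T1 reflect across y = 0: (1, -5) → (1, 5)
T2 reflect across x = 0: (1, 5) → (-1, 5)
T3 shear: x ← x − 2·y: (-1, 5) → (-11, 5)
T4 reflect across y = 0: (-11, 5) → (-11, -5)
T5 rotate counter-clockwise with cos θ = 12/13, sin θ = -5/13: (-11, -5) → (-157/13, -5/13)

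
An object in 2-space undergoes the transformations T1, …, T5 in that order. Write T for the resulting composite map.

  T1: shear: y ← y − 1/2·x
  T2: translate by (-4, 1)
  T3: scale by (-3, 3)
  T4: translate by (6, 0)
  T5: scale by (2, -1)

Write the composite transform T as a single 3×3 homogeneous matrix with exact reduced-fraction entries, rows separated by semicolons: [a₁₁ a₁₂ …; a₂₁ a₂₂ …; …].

T = [-6 0 36; 3/2 -3 -3; 0 0 1]

T1 = [1 0 0; -1/2 1 0; 0 0 1]
T2·T1 = [1 0 -4; -1/2 1 1; 0 0 1]
T3·…·T1 = [-3 0 12; -3/2 3 3; 0 0 1]
T4·…·T1 = [-3 0 18; -3/2 3 3; 0 0 1]
T5·…·T1 = [-6 0 36; 3/2 -3 -3; 0 0 1]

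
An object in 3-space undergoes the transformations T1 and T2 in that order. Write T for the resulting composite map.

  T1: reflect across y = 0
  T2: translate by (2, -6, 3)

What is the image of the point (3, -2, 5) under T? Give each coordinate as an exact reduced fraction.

T(p) = (5, -4, 8)

T1 reflect across y = 0: (3, -2, 5) → (3, 2, 5)
T2 translate by (2, -6, 3): (3, 2, 5) → (5, -4, 8)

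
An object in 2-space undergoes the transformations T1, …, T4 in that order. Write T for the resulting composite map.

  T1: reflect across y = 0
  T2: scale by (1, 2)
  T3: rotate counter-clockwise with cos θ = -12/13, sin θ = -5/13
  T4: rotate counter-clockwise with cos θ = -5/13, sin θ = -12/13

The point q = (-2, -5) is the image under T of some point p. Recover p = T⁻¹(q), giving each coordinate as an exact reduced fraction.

p = (-5, -1)

T1 = [1 0 0; 0 -1 0; 0 0 1]
T2·T1 = [1 0 0; 0 -2 0; 0 0 1]
T3·…·T1 = [-12/13 -10/13 0; -5/13 24/13 0; 0 0 1]
T4·…·T1 = [0 2 0; 1 0 0; 0 0 1]
det M = -2; M⁻¹ = [0 1 0; 1/2 0 0; 0 0 1]
M⁻¹ · (-2, -5)ᵀ = (-5, -1)ᵀ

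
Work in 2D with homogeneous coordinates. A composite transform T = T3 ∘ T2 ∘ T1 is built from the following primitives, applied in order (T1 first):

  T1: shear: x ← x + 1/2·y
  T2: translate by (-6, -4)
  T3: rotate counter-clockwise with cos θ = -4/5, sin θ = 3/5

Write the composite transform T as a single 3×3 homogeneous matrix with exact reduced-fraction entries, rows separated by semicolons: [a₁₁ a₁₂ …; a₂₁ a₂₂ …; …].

T1 = [1 1/2 0; 0 1 0; 0 0 1]
T2·T1 = [1 1/2 -6; 0 1 -4; 0 0 1]
T3·…·T1 = [-4/5 -1 36/5; 3/5 -1/2 -2/5; 0 0 1]

T = [-4/5 -1 36/5; 3/5 -1/2 -2/5; 0 0 1]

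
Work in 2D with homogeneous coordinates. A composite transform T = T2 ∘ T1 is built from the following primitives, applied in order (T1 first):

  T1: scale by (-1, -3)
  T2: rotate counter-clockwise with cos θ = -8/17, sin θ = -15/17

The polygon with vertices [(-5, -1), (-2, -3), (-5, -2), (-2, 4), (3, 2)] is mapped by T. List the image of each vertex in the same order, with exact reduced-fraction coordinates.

image vertices: (5/17, -99/17), (7, -6), (50/17, -123/17), (-196/17, 66/17), (-66/17, 93/17)

T1 scale by (-1, -3): (-5, -1) → (5, 3); (-2, -3) → (2, 9); (-5, -2) → (5, 6); (-2, 4) → (2, -12); (3, 2) → (-3, -6)
T2 rotate counter-clockwise with cos θ = -8/17, sin θ = -15/17: (5, 3) → (5/17, -99/17); (2, 9) → (7, -6); (5, 6) → (50/17, -123/17); (2, -12) → (-196/17, 66/17); (-3, -6) → (-66/17, 93/17)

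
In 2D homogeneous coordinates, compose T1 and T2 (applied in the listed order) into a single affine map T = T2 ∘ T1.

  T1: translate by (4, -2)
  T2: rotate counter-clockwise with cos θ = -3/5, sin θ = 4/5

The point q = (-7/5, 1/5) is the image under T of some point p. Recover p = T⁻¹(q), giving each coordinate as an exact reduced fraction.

T1 = [1 0 4; 0 1 -2; 0 0 1]
T2·T1 = [-3/5 -4/5 -4/5; 4/5 -3/5 22/5; 0 0 1]
det M = 1; M⁻¹ = [-3/5 4/5 -4; -4/5 -3/5 2; 0 0 1]
M⁻¹ · (-7/5, 1/5)ᵀ = (-3, 3)ᵀ

p = (-3, 3)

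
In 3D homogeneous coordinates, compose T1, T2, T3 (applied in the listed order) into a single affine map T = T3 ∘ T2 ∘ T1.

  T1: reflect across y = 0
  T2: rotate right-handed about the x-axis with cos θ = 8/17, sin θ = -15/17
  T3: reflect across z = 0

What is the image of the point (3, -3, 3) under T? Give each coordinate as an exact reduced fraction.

T1 reflect across y = 0: (3, -3, 3) → (3, 3, 3)
T2 rotate right-handed about the x-axis with cos θ = 8/17, sin θ = -15/17: (3, 3, 3) → (3, 69/17, -21/17)
T3 reflect across z = 0: (3, 69/17, -21/17) → (3, 69/17, 21/17)

T(p) = (3, 69/17, 21/17)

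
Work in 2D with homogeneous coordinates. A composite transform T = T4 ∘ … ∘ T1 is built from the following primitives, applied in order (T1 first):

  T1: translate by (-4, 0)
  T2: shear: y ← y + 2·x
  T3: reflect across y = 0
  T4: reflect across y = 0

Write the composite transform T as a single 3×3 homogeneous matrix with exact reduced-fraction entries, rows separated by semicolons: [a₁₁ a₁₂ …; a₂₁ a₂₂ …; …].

T1 = [1 0 -4; 0 1 0; 0 0 1]
T2·T1 = [1 0 -4; 2 1 -8; 0 0 1]
T3·…·T1 = [1 0 -4; -2 -1 8; 0 0 1]
T4·…·T1 = [1 0 -4; 2 1 -8; 0 0 1]

T = [1 0 -4; 2 1 -8; 0 0 1]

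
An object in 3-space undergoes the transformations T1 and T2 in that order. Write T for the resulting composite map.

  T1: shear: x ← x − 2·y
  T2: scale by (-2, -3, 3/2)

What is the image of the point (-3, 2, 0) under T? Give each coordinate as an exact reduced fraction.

T(p) = (14, -6, 0)

T1 shear: x ← x − 2·y: (-3, 2, 0) → (-7, 2, 0)
T2 scale by (-2, -3, 3/2): (-7, 2, 0) → (14, -6, 0)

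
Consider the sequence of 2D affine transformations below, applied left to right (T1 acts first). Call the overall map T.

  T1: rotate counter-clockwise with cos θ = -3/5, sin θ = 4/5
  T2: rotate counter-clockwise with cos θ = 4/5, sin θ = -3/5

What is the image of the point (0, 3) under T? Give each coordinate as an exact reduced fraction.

T(p) = (-3, 0)

T1 rotate counter-clockwise with cos θ = -3/5, sin θ = 4/5: (0, 3) → (-12/5, -9/5)
T2 rotate counter-clockwise with cos θ = 4/5, sin θ = -3/5: (-12/5, -9/5) → (-3, 0)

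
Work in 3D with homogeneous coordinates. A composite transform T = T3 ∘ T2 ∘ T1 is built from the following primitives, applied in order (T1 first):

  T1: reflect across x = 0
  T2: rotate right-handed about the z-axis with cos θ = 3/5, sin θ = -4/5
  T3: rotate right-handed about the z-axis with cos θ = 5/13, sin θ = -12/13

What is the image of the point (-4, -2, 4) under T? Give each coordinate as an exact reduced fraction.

T1 reflect across x = 0: (-4, -2, 4) → (4, -2, 4)
T2 rotate right-handed about the z-axis with cos θ = 3/5, sin θ = -4/5: (4, -2, 4) → (4/5, -22/5, 4)
T3 rotate right-handed about the z-axis with cos θ = 5/13, sin θ = -12/13: (4/5, -22/5, 4) → (-244/65, -158/65, 4)

T(p) = (-244/65, -158/65, 4)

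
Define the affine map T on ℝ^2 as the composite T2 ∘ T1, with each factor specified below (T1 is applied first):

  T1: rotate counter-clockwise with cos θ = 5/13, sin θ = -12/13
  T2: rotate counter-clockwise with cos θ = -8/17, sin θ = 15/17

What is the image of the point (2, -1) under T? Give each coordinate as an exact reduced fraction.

T1 rotate counter-clockwise with cos θ = 5/13, sin θ = -12/13: (2, -1) → (-2/13, -29/13)
T2 rotate counter-clockwise with cos θ = -8/17, sin θ = 15/17: (-2/13, -29/13) → (451/221, 202/221)

T(p) = (451/221, 202/221)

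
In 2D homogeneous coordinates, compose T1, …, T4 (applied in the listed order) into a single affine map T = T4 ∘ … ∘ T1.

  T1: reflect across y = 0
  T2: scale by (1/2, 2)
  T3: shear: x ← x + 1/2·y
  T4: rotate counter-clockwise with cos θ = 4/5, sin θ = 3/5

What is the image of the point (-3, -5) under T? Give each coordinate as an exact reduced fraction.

T1 reflect across y = 0: (-3, -5) → (-3, 5)
T2 scale by (1/2, 2): (-3, 5) → (-3/2, 10)
T3 shear: x ← x + 1/2·y: (-3/2, 10) → (7/2, 10)
T4 rotate counter-clockwise with cos θ = 4/5, sin θ = 3/5: (7/2, 10) → (-16/5, 101/10)

T(p) = (-16/5, 101/10)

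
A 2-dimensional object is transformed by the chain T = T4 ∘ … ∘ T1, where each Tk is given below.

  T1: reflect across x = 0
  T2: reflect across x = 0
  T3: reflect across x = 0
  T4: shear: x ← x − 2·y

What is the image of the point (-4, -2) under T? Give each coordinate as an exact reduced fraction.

T(p) = (8, -2)

T1 reflect across x = 0: (-4, -2) → (4, -2)
T2 reflect across x = 0: (4, -2) → (-4, -2)
T3 reflect across x = 0: (-4, -2) → (4, -2)
T4 shear: x ← x − 2·y: (4, -2) → (8, -2)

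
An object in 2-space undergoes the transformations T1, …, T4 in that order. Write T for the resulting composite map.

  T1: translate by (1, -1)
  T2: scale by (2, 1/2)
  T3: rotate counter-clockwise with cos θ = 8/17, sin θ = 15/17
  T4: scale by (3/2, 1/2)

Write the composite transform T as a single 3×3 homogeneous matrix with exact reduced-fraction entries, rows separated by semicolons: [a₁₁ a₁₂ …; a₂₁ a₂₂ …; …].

T1 = [1 0 1; 0 1 -1; 0 0 1]
T2·T1 = [2 0 2; 0 1/2 -1/2; 0 0 1]
T3·…·T1 = [16/17 -15/34 47/34; 30/17 4/17 26/17; 0 0 1]
T4·…·T1 = [24/17 -45/68 141/68; 15/17 2/17 13/17; 0 0 1]

T = [24/17 -45/68 141/68; 15/17 2/17 13/17; 0 0 1]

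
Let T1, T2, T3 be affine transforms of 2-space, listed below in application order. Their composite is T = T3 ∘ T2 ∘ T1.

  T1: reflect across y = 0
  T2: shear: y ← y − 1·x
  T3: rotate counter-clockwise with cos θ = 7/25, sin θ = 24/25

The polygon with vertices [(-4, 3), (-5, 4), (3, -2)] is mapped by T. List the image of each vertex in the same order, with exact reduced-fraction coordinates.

T1 reflect across y = 0: (-4, 3) → (-4, -3); (-5, 4) → (-5, -4); (3, -2) → (3, 2)
T2 shear: y ← y − 1·x: (-4, -3) → (-4, 1); (-5, -4) → (-5, 1); (3, 2) → (3, -1)
T3 rotate counter-clockwise with cos θ = 7/25, sin θ = 24/25: (-4, 1) → (-52/25, -89/25); (-5, 1) → (-59/25, -113/25); (3, -1) → (9/5, 13/5)

image vertices: (-52/25, -89/25), (-59/25, -113/25), (9/5, 13/5)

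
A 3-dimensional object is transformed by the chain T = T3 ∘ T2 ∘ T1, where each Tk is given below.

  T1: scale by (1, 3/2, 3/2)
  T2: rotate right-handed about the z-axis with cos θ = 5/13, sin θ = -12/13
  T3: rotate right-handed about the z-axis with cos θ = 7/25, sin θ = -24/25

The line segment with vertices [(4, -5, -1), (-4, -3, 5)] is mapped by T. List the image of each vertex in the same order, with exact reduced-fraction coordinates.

image vertices: (-2542/325, 2163/650, -3/2), (94/325, 3909/650, 15/2)

T1 scale by (1, 3/2, 3/2): (4, -5, -1) → (4, -15/2, -3/2); (-4, -3, 5) → (-4, -9/2, 15/2)
T2 rotate right-handed about the z-axis with cos θ = 5/13, sin θ = -12/13: (4, -15/2, -3/2) → (-70/13, -171/26, -3/2); (-4, -9/2, 15/2) → (-74/13, 51/26, 15/2)
T3 rotate right-handed about the z-axis with cos θ = 7/25, sin θ = -24/25: (-70/13, -171/26, -3/2) → (-2542/325, 2163/650, -3/2); (-74/13, 51/26, 15/2) → (94/325, 3909/650, 15/2)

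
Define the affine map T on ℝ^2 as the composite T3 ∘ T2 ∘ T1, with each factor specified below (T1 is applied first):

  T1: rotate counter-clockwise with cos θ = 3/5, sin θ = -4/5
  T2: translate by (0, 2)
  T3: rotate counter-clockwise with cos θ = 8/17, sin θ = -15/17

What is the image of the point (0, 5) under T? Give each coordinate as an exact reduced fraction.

T(p) = (107/17, -20/17)

T1 rotate counter-clockwise with cos θ = 3/5, sin θ = -4/5: (0, 5) → (4, 3)
T2 translate by (0, 2): (4, 3) → (4, 5)
T3 rotate counter-clockwise with cos θ = 8/17, sin θ = -15/17: (4, 5) → (107/17, -20/17)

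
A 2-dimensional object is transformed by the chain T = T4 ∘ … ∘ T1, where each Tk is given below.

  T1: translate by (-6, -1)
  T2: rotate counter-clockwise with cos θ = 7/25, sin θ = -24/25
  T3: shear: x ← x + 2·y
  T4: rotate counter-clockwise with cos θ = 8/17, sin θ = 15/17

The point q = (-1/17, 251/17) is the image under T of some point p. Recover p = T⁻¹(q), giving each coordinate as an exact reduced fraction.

T1 = [1 0 -6; 0 1 -1; 0 0 1]
T2·T1 = [7/25 24/25 -66/25; -24/25 7/25 137/25; 0 0 1]
T3·…·T1 = [-41/25 38/25 208/25; -24/25 7/25 137/25; 0 0 1]
T4·…·T1 = [32/425 199/425 -23/25; -807/425 626/425 248/25; 0 0 1]
det M = 1; M⁻¹ = [626/425 -199/425 6; 807/425 32/425 1; 0 0 1]
M⁻¹ · (-1/17, 251/17)ᵀ = (-1, 2)ᵀ

p = (-1, 2)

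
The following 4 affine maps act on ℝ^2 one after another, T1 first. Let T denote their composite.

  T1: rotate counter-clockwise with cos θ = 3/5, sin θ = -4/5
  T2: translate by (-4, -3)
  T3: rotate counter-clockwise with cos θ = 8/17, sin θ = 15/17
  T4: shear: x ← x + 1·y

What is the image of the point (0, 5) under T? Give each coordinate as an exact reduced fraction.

T(p) = (0, 0)

T1 rotate counter-clockwise with cos θ = 3/5, sin θ = -4/5: (0, 5) → (4, 3)
T2 translate by (-4, -3): (4, 3) → (0, 0)
T3 rotate counter-clockwise with cos θ = 8/17, sin θ = 15/17: (0, 0) → (0, 0)
T4 shear: x ← x + 1·y: (0, 0) → (0, 0)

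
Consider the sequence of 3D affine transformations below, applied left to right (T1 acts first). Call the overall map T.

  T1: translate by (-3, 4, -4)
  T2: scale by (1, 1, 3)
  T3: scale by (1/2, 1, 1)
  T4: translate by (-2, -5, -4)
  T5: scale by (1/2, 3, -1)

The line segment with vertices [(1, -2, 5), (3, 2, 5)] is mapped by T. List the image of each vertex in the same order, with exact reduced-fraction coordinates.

T1 translate by (-3, 4, -4): (1, -2, 5) → (-2, 2, 1); (3, 2, 5) → (0, 6, 1)
T2 scale by (1, 1, 3): (-2, 2, 1) → (-2, 2, 3); (0, 6, 1) → (0, 6, 3)
T3 scale by (1/2, 1, 1): (-2, 2, 3) → (-1, 2, 3); (0, 6, 3) → (0, 6, 3)
T4 translate by (-2, -5, -4): (-1, 2, 3) → (-3, -3, -1); (0, 6, 3) → (-2, 1, -1)
T5 scale by (1/2, 3, -1): (-3, -3, -1) → (-3/2, -9, 1); (-2, 1, -1) → (-1, 3, 1)

image vertices: (-3/2, -9, 1), (-1, 3, 1)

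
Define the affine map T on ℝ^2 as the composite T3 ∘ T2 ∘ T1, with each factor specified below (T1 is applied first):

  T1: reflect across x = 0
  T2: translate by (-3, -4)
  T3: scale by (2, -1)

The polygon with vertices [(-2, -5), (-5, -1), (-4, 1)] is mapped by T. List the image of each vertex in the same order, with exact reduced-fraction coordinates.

image vertices: (-2, 9), (4, 5), (2, 3)

T1 reflect across x = 0: (-2, -5) → (2, -5); (-5, -1) → (5, -1); (-4, 1) → (4, 1)
T2 translate by (-3, -4): (2, -5) → (-1, -9); (5, -1) → (2, -5); (4, 1) → (1, -3)
T3 scale by (2, -1): (-1, -9) → (-2, 9); (2, -5) → (4, 5); (1, -3) → (2, 3)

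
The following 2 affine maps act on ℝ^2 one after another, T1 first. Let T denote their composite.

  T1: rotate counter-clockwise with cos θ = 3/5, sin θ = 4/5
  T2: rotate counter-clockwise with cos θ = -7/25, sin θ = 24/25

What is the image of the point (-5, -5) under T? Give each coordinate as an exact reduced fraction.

T(p) = (161/25, 73/25)

T1 rotate counter-clockwise with cos θ = 3/5, sin θ = 4/5: (-5, -5) → (1, -7)
T2 rotate counter-clockwise with cos θ = -7/25, sin θ = 24/25: (1, -7) → (161/25, 73/25)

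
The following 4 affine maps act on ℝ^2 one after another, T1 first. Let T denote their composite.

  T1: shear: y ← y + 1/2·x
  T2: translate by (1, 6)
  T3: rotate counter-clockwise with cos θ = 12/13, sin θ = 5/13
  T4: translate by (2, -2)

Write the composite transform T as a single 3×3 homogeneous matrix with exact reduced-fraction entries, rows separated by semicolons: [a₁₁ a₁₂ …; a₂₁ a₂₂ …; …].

T1 = [1 0 0; 1/2 1 0; 0 0 1]
T2·T1 = [1 0 1; 1/2 1 6; 0 0 1]
T3·…·T1 = [19/26 -5/13 -18/13; 11/13 12/13 77/13; 0 0 1]
T4·…·T1 = [19/26 -5/13 8/13; 11/13 12/13 51/13; 0 0 1]

T = [19/26 -5/13 8/13; 11/13 12/13 51/13; 0 0 1]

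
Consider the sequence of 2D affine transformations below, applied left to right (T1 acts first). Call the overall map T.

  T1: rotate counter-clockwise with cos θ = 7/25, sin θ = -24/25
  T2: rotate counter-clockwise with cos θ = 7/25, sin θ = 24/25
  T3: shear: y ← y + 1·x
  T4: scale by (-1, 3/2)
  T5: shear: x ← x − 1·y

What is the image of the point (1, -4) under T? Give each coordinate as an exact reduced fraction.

T1 rotate counter-clockwise with cos θ = 7/25, sin θ = -24/25: (1, -4) → (-89/25, -52/25)
T2 rotate counter-clockwise with cos θ = 7/25, sin θ = 24/25: (-89/25, -52/25) → (1, -4)
T3 shear: y ← y + 1·x: (1, -4) → (1, -3)
T4 scale by (-1, 3/2): (1, -3) → (-1, -9/2)
T5 shear: x ← x − 1·y: (-1, -9/2) → (7/2, -9/2)

T(p) = (7/2, -9/2)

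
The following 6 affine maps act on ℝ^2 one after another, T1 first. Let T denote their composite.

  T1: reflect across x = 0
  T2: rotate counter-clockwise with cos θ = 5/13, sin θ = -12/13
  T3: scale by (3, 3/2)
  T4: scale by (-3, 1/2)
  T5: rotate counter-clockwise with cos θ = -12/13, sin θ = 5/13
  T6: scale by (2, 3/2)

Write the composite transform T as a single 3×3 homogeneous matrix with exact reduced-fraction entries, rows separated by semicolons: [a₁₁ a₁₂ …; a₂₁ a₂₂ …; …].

T = [-90/13 393/26 0; 27/26 -135/26 0; 0 0 1]

T1 = [-1 0 0; 0 1 0; 0 0 1]
T2·T1 = [-5/13 12/13 0; 12/13 5/13 0; 0 0 1]
T3·…·T1 = [-15/13 36/13 0; 18/13 15/26 0; 0 0 1]
T4·…·T1 = [45/13 -108/13 0; 9/13 15/52 0; 0 0 1]
T5·…·T1 = [-45/13 393/52 0; 9/13 -45/13 0; 0 0 1]
T6·…·T1 = [-90/13 393/26 0; 27/26 -135/26 0; 0 0 1]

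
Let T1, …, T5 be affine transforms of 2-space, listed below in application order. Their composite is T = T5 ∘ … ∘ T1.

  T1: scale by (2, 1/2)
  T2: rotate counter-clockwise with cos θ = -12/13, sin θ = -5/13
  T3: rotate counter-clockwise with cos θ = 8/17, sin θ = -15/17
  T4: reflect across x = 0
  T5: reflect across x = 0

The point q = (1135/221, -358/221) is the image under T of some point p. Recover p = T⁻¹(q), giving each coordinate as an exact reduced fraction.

T1 = [2 0 0; 0 1/2 0; 0 0 1]
T2·T1 = [-24/13 5/26 0; -10/13 -6/13 0; 0 0 1]
T3·…·T1 = [-342/221 -70/221 0; 280/221 -171/442 0; 0 0 1]
T4·…·T1 = [342/221 70/221 0; 280/221 -171/442 0; 0 0 1]
T5·…·T1 = [-342/221 -70/221 0; 280/221 -171/442 0; 0 0 1]
det M = 1; M⁻¹ = [-171/442 70/221 0; -280/221 -342/221 0; 0 0 1]
M⁻¹ · (1135/221, -358/221)ᵀ = (-5/2, -4)ᵀ

p = (-5/2, -4)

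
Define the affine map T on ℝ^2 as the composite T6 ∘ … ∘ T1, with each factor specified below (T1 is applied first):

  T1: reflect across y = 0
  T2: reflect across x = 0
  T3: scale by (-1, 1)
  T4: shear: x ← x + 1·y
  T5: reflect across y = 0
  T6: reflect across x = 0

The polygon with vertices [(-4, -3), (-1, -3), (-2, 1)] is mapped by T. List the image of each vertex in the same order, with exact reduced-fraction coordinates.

T1 reflect across y = 0: (-4, -3) → (-4, 3); (-1, -3) → (-1, 3); (-2, 1) → (-2, -1)
T2 reflect across x = 0: (-4, 3) → (4, 3); (-1, 3) → (1, 3); (-2, -1) → (2, -1)
T3 scale by (-1, 1): (4, 3) → (-4, 3); (1, 3) → (-1, 3); (2, -1) → (-2, -1)
T4 shear: x ← x + 1·y: (-4, 3) → (-1, 3); (-1, 3) → (2, 3); (-2, -1) → (-3, -1)
T5 reflect across y = 0: (-1, 3) → (-1, -3); (2, 3) → (2, -3); (-3, -1) → (-3, 1)
T6 reflect across x = 0: (-1, -3) → (1, -3); (2, -3) → (-2, -3); (-3, 1) → (3, 1)

image vertices: (1, -3), (-2, -3), (3, 1)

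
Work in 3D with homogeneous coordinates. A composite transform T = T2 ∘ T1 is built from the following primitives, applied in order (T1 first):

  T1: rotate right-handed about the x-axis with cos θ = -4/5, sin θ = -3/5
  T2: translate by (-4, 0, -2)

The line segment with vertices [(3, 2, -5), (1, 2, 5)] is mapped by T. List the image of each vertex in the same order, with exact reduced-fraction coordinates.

T1 rotate right-handed about the x-axis with cos θ = -4/5, sin θ = -3/5: (3, 2, -5) → (3, -23/5, 14/5); (1, 2, 5) → (1, 7/5, -26/5)
T2 translate by (-4, 0, -2): (3, -23/5, 14/5) → (-1, -23/5, 4/5); (1, 7/5, -26/5) → (-3, 7/5, -36/5)

image vertices: (-1, -23/5, 4/5), (-3, 7/5, -36/5)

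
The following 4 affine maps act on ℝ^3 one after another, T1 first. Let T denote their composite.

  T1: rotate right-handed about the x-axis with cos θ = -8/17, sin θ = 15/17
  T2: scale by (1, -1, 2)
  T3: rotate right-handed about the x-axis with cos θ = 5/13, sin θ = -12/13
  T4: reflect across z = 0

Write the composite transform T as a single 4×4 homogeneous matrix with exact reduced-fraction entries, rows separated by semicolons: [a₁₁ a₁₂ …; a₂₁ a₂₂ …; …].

T1 = [1 0 0 0; 0 -8/17 -15/17 0; 0 15/17 -8/17 0; 0 0 0 1]
T2·T1 = [1 0 0 0; 0 8/17 15/17 0; 0 30/17 -16/17 0; 0 0 0 1]
T3·…·T1 = [1 0 0 0; 0 400/221 -9/17 0; 0 54/221 -20/17 0; 0 0 0 1]
T4·…·T1 = [1 0 0 0; 0 400/221 -9/17 0; 0 -54/221 20/17 0; 0 0 0 1]

T = [1 0 0 0; 0 400/221 -9/17 0; 0 -54/221 20/17 0; 0 0 0 1]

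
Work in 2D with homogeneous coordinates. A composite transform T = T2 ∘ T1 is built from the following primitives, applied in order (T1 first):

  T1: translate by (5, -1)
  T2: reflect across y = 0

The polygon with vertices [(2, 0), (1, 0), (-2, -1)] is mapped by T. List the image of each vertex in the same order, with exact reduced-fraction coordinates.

image vertices: (7, 1), (6, 1), (3, 2)

T1 translate by (5, -1): (2, 0) → (7, -1); (1, 0) → (6, -1); (-2, -1) → (3, -2)
T2 reflect across y = 0: (7, -1) → (7, 1); (6, -1) → (6, 1); (3, -2) → (3, 2)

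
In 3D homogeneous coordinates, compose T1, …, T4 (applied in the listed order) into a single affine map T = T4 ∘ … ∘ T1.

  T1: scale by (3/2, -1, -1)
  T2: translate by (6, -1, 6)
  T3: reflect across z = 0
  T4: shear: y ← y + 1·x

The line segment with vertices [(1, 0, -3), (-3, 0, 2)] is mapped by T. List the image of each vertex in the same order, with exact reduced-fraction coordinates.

T1 scale by (3/2, -1, -1): (1, 0, -3) → (3/2, 0, 3); (-3, 0, 2) → (-9/2, 0, -2)
T2 translate by (6, -1, 6): (3/2, 0, 3) → (15/2, -1, 9); (-9/2, 0, -2) → (3/2, -1, 4)
T3 reflect across z = 0: (15/2, -1, 9) → (15/2, -1, -9); (3/2, -1, 4) → (3/2, -1, -4)
T4 shear: y ← y + 1·x: (15/2, -1, -9) → (15/2, 13/2, -9); (3/2, -1, -4) → (3/2, 1/2, -4)

image vertices: (15/2, 13/2, -9), (3/2, 1/2, -4)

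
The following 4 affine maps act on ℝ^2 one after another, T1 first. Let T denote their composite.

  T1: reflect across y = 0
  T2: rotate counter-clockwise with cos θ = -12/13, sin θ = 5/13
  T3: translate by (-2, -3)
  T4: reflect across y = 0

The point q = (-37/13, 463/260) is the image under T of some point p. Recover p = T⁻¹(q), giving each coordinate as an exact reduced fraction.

p = (5/4, 4/5)

T1 = [1 0 0; 0 -1 0; 0 0 1]
T2·T1 = [-12/13 5/13 0; 5/13 12/13 0; 0 0 1]
T3·…·T1 = [-12/13 5/13 -2; 5/13 12/13 -3; 0 0 1]
T4·…·T1 = [-12/13 5/13 -2; -5/13 -12/13 3; 0 0 1]
det M = 1; M⁻¹ = [-12/13 -5/13 -9/13; 5/13 -12/13 46/13; 0 0 1]
M⁻¹ · (-37/13, 463/260)ᵀ = (5/4, 4/5)ᵀ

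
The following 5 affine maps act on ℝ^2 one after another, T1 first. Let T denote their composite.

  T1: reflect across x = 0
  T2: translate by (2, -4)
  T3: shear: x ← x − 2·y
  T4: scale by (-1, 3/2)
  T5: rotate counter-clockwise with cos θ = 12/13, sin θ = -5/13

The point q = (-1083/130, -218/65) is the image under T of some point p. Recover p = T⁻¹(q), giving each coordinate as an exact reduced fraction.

T1 = [-1 0 0; 0 1 0; 0 0 1]
T2·T1 = [-1 0 2; 0 1 -4; 0 0 1]
T3·…·T1 = [-1 -2 10; 0 1 -4; 0 0 1]
T4·…·T1 = [1 2 -10; 0 3/2 -6; 0 0 1]
T5·…·T1 = [12/13 63/26 -150/13; -5/13 8/13 -22/13; 0 0 1]
det M = 3/2; M⁻¹ = [16/39 -21/13 2; 10/39 8/13 4; 0 0 1]
M⁻¹ · (-1083/130, -218/65)ᵀ = (4, -1/5)ᵀ

p = (4, -1/5)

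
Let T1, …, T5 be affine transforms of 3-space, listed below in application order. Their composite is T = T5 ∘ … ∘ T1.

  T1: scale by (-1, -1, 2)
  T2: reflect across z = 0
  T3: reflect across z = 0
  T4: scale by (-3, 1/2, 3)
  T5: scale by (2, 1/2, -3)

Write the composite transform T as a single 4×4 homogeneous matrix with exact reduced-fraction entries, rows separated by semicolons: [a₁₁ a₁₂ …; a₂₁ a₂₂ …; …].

T1 = [-1 0 0 0; 0 -1 0 0; 0 0 2 0; 0 0 0 1]
T2·T1 = [-1 0 0 0; 0 -1 0 0; 0 0 -2 0; 0 0 0 1]
T3·…·T1 = [-1 0 0 0; 0 -1 0 0; 0 0 2 0; 0 0 0 1]
T4·…·T1 = [3 0 0 0; 0 -1/2 0 0; 0 0 6 0; 0 0 0 1]
T5·…·T1 = [6 0 0 0; 0 -1/4 0 0; 0 0 -18 0; 0 0 0 1]

T = [6 0 0 0; 0 -1/4 0 0; 0 0 -18 0; 0 0 0 1]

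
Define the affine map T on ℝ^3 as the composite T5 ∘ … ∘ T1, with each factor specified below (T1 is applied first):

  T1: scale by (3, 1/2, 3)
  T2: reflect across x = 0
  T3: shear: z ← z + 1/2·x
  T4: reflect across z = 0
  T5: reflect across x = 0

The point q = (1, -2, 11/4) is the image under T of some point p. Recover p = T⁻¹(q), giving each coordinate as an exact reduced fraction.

p = (1/3, -4, -3/4)

T1 = [3 0 0 0; 0 1/2 0 0; 0 0 3 0; 0 0 0 1]
T2·T1 = [-3 0 0 0; 0 1/2 0 0; 0 0 3 0; 0 0 0 1]
T3·…·T1 = [-3 0 0 0; 0 1/2 0 0; -3/2 0 3 0; 0 0 0 1]
T4·…·T1 = [-3 0 0 0; 0 1/2 0 0; 3/2 0 -3 0; 0 0 0 1]
T5·…·T1 = [3 0 0 0; 0 1/2 0 0; 3/2 0 -3 0; 0 0 0 1]
det M = -9/2; M⁻¹ = [1/3 0 0 0; 0 2 0 0; 1/6 0 -1/3 0; 0 0 0 1]
M⁻¹ · (1, -2, 11/4)ᵀ = (1/3, -4, -3/4)ᵀ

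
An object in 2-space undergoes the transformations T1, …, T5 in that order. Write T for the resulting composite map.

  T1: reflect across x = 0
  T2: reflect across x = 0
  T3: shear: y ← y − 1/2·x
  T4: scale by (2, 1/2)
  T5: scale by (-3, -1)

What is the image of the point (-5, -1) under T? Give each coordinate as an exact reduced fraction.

T1 reflect across x = 0: (-5, -1) → (5, -1)
T2 reflect across x = 0: (5, -1) → (-5, -1)
T3 shear: y ← y − 1/2·x: (-5, -1) → (-5, 3/2)
T4 scale by (2, 1/2): (-5, 3/2) → (-10, 3/4)
T5 scale by (-3, -1): (-10, 3/4) → (30, -3/4)

T(p) = (30, -3/4)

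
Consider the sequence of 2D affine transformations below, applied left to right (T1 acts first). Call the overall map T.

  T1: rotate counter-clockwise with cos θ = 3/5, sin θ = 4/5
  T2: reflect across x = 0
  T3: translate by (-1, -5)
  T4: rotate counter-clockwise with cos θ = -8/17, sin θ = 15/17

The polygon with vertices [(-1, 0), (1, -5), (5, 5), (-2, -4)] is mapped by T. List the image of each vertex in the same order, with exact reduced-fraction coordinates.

image vertices: (451/85, 202/85), (764/85, -132/85), (-30/17, -16/17), (159/17, 27/17)

T1 rotate counter-clockwise with cos θ = 3/5, sin θ = 4/5: (-1, 0) → (-3/5, -4/5); (1, -5) → (23/5, -11/5); (5, 5) → (-1, 7); (-2, -4) → (2, -4)
T2 reflect across x = 0: (-3/5, -4/5) → (3/5, -4/5); (23/5, -11/5) → (-23/5, -11/5); (-1, 7) → (1, 7); (2, -4) → (-2, -4)
T3 translate by (-1, -5): (3/5, -4/5) → (-2/5, -29/5); (-23/5, -11/5) → (-28/5, -36/5); (1, 7) → (0, 2); (-2, -4) → (-3, -9)
T4 rotate counter-clockwise with cos θ = -8/17, sin θ = 15/17: (-2/5, -29/5) → (451/85, 202/85); (-28/5, -36/5) → (764/85, -132/85); (0, 2) → (-30/17, -16/17); (-3, -9) → (159/17, 27/17)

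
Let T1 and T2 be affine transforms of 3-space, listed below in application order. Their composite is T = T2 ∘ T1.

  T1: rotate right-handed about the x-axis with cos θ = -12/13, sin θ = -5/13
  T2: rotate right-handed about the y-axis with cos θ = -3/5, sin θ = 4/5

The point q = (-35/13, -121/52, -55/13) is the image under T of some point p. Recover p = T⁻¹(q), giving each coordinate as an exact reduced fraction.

p = (5, 2, -5/4)

T1 = [1 0 0 0; 0 -12/13 5/13 0; 0 -5/13 -12/13 0; 0 0 0 1]
T2·T1 = [-3/5 -4/13 -48/65 0; 0 -12/13 5/13 0; -4/5 3/13 36/65 0; 0 0 0 1]
det M = 1; M⁻¹ = [-3/5 0 -4/5 0; -4/13 -12/13 3/13 0; -48/65 5/13 36/65 0; 0 0 0 1]
M⁻¹ · (-35/13, -121/52, -55/13)ᵀ = (5, 2, -5/4)ᵀ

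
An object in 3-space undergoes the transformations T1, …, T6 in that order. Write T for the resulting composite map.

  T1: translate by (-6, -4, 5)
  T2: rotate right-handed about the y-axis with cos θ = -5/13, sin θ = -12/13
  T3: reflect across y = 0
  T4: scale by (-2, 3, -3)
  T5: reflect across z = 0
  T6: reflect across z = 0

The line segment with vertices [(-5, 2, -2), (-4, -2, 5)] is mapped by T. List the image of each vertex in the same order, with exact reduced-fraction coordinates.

image vertices: (-38/13, 6, 441/13), (140/13, 18, 510/13)

T1 translate by (-6, -4, 5): (-5, 2, -2) → (-11, -2, 3); (-4, -2, 5) → (-10, -6, 10)
T2 rotate right-handed about the y-axis with cos θ = -5/13, sin θ = -12/13: (-11, -2, 3) → (19/13, -2, -147/13); (-10, -6, 10) → (-70/13, -6, -170/13)
T3 reflect across y = 0: (19/13, -2, -147/13) → (19/13, 2, -147/13); (-70/13, -6, -170/13) → (-70/13, 6, -170/13)
T4 scale by (-2, 3, -3): (19/13, 2, -147/13) → (-38/13, 6, 441/13); (-70/13, 6, -170/13) → (140/13, 18, 510/13)
T5 reflect across z = 0: (-38/13, 6, 441/13) → (-38/13, 6, -441/13); (140/13, 18, 510/13) → (140/13, 18, -510/13)
T6 reflect across z = 0: (-38/13, 6, -441/13) → (-38/13, 6, 441/13); (140/13, 18, -510/13) → (140/13, 18, 510/13)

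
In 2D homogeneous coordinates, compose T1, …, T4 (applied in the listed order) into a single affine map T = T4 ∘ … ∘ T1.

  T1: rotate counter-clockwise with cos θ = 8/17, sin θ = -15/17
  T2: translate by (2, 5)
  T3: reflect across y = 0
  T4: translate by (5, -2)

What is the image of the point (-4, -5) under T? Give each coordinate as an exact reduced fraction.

T(p) = (12/17, -139/17)

T1 rotate counter-clockwise with cos θ = 8/17, sin θ = -15/17: (-4, -5) → (-107/17, 20/17)
T2 translate by (2, 5): (-107/17, 20/17) → (-73/17, 105/17)
T3 reflect across y = 0: (-73/17, 105/17) → (-73/17, -105/17)
T4 translate by (5, -2): (-73/17, -105/17) → (12/17, -139/17)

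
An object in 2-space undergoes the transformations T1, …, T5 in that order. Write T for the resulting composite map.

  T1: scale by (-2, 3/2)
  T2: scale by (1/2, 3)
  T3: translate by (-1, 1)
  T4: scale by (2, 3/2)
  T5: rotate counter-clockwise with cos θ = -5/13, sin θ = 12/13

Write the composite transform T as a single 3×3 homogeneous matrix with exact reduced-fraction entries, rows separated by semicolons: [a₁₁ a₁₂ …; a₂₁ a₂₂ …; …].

T1 = [-2 0 0; 0 3/2 0; 0 0 1]
T2·T1 = [-1 0 0; 0 9/2 0; 0 0 1]
T3·…·T1 = [-1 0 -1; 0 9/2 1; 0 0 1]
T4·…·T1 = [-2 0 -2; 0 27/4 3/2; 0 0 1]
T5·…·T1 = [10/13 -81/13 -8/13; -24/13 -135/52 -63/26; 0 0 1]

T = [10/13 -81/13 -8/13; -24/13 -135/52 -63/26; 0 0 1]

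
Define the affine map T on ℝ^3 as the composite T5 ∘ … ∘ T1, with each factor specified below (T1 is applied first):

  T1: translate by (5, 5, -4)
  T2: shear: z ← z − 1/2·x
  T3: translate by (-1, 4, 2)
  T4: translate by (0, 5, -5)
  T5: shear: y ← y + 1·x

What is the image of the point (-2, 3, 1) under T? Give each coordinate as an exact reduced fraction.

T1 translate by (5, 5, -4): (-2, 3, 1) → (3, 8, -3)
T2 shear: z ← z − 1/2·x: (3, 8, -3) → (3, 8, -9/2)
T3 translate by (-1, 4, 2): (3, 8, -9/2) → (2, 12, -5/2)
T4 translate by (0, 5, -5): (2, 12, -5/2) → (2, 17, -15/2)
T5 shear: y ← y + 1·x: (2, 17, -15/2) → (2, 19, -15/2)

T(p) = (2, 19, -15/2)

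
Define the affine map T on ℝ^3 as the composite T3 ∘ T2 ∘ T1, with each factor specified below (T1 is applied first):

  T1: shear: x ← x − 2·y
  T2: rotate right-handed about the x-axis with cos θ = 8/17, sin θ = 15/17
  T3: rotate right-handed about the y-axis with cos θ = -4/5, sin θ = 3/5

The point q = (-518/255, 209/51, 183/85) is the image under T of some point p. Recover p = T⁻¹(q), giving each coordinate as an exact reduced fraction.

p = (-1, -2/3, -5)

T1 = [1 -2 0 0; 0 1 0 0; 0 0 1 0; 0 0 0 1]
T2·T1 = [1 -2 0 0; 0 8/17 -15/17 0; 0 15/17 8/17 0; 0 0 0 1]
T3·…·T1 = [-4/5 181/85 24/85 0; 0 8/17 -15/17 0; -3/5 42/85 -32/85 0; 0 0 0 1]
det M = 1; M⁻¹ = [22/85 16/17 -171/85 0; 9/17 8/17 -12/17 0; 24/85 -15/17 -32/85 0; 0 0 0 1]
M⁻¹ · (-518/255, 209/51, 183/85)ᵀ = (-1, -2/3, -5)ᵀ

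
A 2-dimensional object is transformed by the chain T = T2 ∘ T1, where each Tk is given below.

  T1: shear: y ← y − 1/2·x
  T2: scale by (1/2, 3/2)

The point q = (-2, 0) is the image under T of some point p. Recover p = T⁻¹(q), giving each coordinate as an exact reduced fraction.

T1 = [1 0 0; -1/2 1 0; 0 0 1]
T2·T1 = [1/2 0 0; -3/4 3/2 0; 0 0 1]
det M = 3/4; M⁻¹ = [2 0 0; 1 2/3 0; 0 0 1]
M⁻¹ · (-2, 0)ᵀ = (-4, -2)ᵀ

p = (-4, -2)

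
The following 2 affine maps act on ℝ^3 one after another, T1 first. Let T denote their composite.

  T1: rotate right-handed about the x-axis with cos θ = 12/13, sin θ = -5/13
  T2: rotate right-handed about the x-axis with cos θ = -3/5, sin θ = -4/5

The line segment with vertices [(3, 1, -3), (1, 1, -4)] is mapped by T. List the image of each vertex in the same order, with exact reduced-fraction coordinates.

T1 rotate right-handed about the x-axis with cos θ = 12/13, sin θ = -5/13: (3, 1, -3) → (3, -3/13, -41/13); (1, 1, -4) → (1, -8/13, -53/13)
T2 rotate right-handed about the x-axis with cos θ = -3/5, sin θ = -4/5: (3, -3/13, -41/13) → (3, -31/13, 27/13); (1, -8/13, -53/13) → (1, -188/65, 191/65)

image vertices: (3, -31/13, 27/13), (1, -188/65, 191/65)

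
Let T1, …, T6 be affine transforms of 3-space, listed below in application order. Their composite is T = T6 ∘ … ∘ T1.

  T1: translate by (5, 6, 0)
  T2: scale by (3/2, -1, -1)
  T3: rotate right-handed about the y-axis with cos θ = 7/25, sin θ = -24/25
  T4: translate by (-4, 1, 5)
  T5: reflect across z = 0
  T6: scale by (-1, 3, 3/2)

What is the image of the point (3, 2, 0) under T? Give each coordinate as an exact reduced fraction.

T(p) = (16/25, -21, -1239/50)

T1 translate by (5, 6, 0): (3, 2, 0) → (8, 8, 0)
T2 scale by (3/2, -1, -1): (8, 8, 0) → (12, -8, 0)
T3 rotate right-handed about the y-axis with cos θ = 7/25, sin θ = -24/25: (12, -8, 0) → (84/25, -8, 288/25)
T4 translate by (-4, 1, 5): (84/25, -8, 288/25) → (-16/25, -7, 413/25)
T5 reflect across z = 0: (-16/25, -7, 413/25) → (-16/25, -7, -413/25)
T6 scale by (-1, 3, 3/2): (-16/25, -7, -413/25) → (16/25, -21, -1239/50)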